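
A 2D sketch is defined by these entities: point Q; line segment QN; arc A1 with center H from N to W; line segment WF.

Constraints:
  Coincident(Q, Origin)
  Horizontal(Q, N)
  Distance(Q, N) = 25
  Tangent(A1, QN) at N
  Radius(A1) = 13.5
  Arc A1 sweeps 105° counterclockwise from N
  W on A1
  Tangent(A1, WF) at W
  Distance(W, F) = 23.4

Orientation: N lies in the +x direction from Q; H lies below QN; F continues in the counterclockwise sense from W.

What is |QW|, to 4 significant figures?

20.78

Q is at the origin; Q and N share the same y with |QN| = 25.0 and N on the +x side, so N = (25.00, 0.000). A1 meets QN tangentially, so HN is at right angles to QN, so H = N + (0, -13.5) = (25.00, -13.50). On A1, N sits at bearing 90° from H; a 105° counterclockwise sweep puts W at bearing 195°, so W = H + 13.5·(cos 195°, sin 195°) = (11.96, -16.99). Then |QW| = |W − Q| = 20.78.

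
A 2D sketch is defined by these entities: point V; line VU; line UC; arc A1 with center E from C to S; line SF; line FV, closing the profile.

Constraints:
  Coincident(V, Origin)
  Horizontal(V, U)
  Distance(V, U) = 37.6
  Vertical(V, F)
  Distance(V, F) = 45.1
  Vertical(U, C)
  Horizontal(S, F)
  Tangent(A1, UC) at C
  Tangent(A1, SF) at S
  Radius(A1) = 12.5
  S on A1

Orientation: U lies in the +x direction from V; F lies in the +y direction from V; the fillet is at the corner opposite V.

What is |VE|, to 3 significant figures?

41.1

V is at the origin; VU is horizontal with |VU| = 37.6 and U on the +x side, so U = (37.6, 0.00). VF is vertical with |VF| = 45.1 and F on the +y side, so F = (0.00, 45.1). The virtual corner opposite V is at (37.6, 45.1). The tangent condition forces EC to be normal to UC and A1 meets SF tangentially, so ES is at right angles to SF, with radius 12.5, so the center E sits 12.5 in from both sides at E = (25.1, 32.6). Then |VE| = |E − V| = 41.1.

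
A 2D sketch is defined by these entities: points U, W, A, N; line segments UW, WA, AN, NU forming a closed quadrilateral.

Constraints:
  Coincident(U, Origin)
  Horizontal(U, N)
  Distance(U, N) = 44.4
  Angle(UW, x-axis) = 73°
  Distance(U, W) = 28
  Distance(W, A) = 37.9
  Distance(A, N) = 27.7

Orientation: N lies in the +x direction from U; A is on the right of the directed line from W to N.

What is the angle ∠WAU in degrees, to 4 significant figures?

46.54°

Checks: UW at 73.00° ✓; |WA| = 37.90 ✓; |AN| = 27.70 ✓.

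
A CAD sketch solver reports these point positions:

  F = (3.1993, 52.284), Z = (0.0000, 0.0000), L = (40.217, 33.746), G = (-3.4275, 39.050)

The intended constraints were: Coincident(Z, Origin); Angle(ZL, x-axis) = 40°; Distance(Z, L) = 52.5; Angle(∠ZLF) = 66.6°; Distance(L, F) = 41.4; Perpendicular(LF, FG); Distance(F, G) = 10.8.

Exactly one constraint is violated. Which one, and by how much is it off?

Distance(F, G) = 10.8 — off by 4.00.

Z = (0.00, 0.00) ✓; ZL at 40.00° ✓; |ZL| = 52.50 ✓; ∠ZLF = 66.60° ✓; |LF| = 41.40 ✓; ∠(LF, FG) = 90.00° ✓; |FG| = 14.80 ✗.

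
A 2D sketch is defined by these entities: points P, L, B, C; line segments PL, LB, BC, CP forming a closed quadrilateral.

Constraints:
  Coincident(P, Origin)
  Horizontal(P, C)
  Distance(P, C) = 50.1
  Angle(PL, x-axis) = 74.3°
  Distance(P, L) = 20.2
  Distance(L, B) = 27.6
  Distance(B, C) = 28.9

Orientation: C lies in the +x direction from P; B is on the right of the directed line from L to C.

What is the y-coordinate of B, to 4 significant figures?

-3.112

Checks: |LB| = 27.60 ✓; |BC| = 28.90 ✓.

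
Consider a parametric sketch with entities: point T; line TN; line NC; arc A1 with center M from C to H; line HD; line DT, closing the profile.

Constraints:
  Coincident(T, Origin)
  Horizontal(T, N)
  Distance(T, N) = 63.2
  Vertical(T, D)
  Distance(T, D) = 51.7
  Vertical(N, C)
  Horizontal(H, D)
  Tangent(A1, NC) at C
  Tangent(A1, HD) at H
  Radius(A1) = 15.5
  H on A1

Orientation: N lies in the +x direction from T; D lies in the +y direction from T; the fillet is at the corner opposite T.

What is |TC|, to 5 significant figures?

72.833

The virtual corner opposite T is at (63.200, 51.700). Tangency of A1 to NC means the radius MC is perpendicular to NC and since A1 is tangent to HD there, MH ⟂ HD, with radius 15.5, so the center M sits 15.5 in from both sides at M = (47.700, 36.200). That places the tangent points at C = (63.200, 36.200) on NC and H = (47.700, 51.700) on HD. Then |TC| = |C − T| = 72.833.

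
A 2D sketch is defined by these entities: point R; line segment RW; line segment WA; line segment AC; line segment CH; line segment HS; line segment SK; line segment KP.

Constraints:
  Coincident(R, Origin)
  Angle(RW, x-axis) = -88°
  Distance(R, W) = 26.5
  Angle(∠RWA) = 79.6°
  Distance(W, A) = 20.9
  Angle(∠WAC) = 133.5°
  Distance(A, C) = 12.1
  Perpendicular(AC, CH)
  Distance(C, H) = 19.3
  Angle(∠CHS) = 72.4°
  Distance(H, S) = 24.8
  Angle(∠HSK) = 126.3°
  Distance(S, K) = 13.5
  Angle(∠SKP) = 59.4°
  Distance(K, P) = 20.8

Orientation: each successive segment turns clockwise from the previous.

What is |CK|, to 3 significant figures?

28.0

R is at the origin; RW runs at -88.0° with length 26.5, so W = (0.925, -26.5). ∠RWA = 79.6° gives WA at 172° from the x-axis; with |WA| = 20.9, A = (-19.8, -23.4). ∠WAC = 133.5° gives AC at 125° from the x-axis; with |AC| = 12.1, C = (-26.7, -13.5). The perpendicularity gives CH at right angles to AC, so CH runs at 35.1°; with |CH| = 19.3, H = (-10.9, -2.43). ∠CHS = 72.4° gives HS at -72.5° from the x-axis; with |HS| = 24.8, S = (-3.46, -26.1). ∠HSK = 126.3° gives SK at -126° from the x-axis; with |SK| = 13.5, K = (-11.4, -37.0). Then |CK| = |K − C| = 28.0.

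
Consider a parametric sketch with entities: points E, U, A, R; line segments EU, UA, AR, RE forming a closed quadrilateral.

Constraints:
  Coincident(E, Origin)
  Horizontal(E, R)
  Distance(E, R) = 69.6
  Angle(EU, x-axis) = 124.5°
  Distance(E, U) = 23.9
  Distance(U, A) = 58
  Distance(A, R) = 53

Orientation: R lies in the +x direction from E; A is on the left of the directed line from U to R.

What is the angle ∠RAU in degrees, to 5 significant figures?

100.56°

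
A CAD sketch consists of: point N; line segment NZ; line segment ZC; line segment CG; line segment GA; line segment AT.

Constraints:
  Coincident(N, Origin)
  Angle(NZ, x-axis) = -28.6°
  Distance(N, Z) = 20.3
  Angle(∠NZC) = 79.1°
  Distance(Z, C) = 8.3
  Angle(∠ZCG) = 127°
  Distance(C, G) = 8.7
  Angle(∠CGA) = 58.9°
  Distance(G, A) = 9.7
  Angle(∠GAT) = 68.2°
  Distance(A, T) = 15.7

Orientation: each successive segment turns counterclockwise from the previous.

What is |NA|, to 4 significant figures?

11.99

∠ZCG = 127.0° gives CG at 125.3° from the x-axis; with |CG| = 8.7, G = (15.32, 5.290). ∠CGA = 58.9° gives GA at -113.6° from the x-axis; with |GA| = 9.7, A = (11.44, -3.599). Then |NA| = |A − N| = 11.99.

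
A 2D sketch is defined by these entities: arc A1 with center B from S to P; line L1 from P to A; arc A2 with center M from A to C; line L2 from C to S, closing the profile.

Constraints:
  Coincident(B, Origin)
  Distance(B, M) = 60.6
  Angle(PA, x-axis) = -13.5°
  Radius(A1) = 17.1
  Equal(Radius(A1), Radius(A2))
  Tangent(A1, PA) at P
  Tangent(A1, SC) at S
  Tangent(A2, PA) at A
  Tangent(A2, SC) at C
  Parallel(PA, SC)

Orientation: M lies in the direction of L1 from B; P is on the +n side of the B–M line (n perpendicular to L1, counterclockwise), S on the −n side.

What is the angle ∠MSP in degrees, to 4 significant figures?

74.24°

The slot axis is L1's direction at -13.5°, so u = (cos -13.5°, sin -13.5°) = (0.9724, -0.2334) and n = (−sin -13.5°, cos -13.5°) = (0.2334, 0.9724). B is at the origin and M lies 60.6 along u from B, so M = 60.6·u = (58.93, -14.15). Tangency of A1 to both parallel lines with radius 17.1 puts P and S at B ± 17.1·n: P = (3.992, 16.63), S = (-3.992, -16.63). Then cos ∠MSP = SM·SP / (|SM||SP|), giving 74.24°.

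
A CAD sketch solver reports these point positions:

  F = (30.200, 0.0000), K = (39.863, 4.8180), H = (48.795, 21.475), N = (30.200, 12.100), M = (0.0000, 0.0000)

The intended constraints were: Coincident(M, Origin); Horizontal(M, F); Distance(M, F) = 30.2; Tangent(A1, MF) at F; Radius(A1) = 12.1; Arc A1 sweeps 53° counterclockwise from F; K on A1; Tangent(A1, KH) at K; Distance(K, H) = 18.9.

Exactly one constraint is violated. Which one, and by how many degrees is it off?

Tangent(A1, KH) at K — off by 8.80°.

M = (0.00, 0.00) ✓; M.y = 0.00, F.y = 0.00 ✓; |MF| = 30.20 ✓; ∠(NF, FM) = 90.00° ✓; |NF| = 12.10 ✓; bearing(N→K) − bearing(N→F) = 53.00° ✓; |NK| = 12.10 ✓; ∠(NK, KH) = 81.20° ✗; |KH| = 18.90 ✓.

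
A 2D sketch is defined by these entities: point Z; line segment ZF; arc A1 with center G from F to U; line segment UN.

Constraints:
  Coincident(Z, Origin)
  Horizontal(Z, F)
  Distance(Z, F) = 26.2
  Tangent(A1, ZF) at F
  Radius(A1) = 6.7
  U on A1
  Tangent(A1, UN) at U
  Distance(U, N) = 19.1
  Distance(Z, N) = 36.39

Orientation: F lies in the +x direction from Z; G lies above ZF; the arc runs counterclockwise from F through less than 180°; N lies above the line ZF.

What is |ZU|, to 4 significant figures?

33.67

Z is at the origin; Z and F share the same y with |ZF| = 26.2 and F on the +x side, so F = (26.20, 0.000). Tangency of A1 to ZF means the radius GF is perpendicular to ZF, so G = F + (0, 6.7) = (26.20, 6.700). Since GU ⟂ UN (tangency), |GN| = √(6.7² + 19.1²) = 20.24 regardless of where U sits on A1. So N lies on both circle(Z, 36.39) and circle(G, 20.24); the above-ZF intersection is N = (24.54, 26.87). U is the foot of the tangent from N: U = (32.32, 9.430).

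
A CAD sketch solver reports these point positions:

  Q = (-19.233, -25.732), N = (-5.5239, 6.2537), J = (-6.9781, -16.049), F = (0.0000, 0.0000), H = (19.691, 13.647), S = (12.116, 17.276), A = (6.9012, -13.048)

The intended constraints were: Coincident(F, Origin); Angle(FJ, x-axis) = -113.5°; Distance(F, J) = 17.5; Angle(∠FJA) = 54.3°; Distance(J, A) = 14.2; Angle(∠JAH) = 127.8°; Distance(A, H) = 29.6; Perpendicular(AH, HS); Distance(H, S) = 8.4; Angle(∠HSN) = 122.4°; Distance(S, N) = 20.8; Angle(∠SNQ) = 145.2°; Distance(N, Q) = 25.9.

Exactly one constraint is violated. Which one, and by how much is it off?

Distance(N, Q) = 25.9 — off by 8.90.

F = (0.00, 0.00) ✓; FJ at -113.5° ✓; |FJ| = 17.50 ✓; ∠FJA = 54.30° ✓; |JA| = 14.20 ✓; ∠JAH = 127.8° ✓; |AH| = 29.60 ✓; ∠(AH, HS) = 90.00° ✓; |HS| = 8.399 ✓; ∠HSN = 122.4° ✓; |SN| = 20.80 ✓; ∠SNQ = 145.2° ✓; |NQ| = 34.80 ✗.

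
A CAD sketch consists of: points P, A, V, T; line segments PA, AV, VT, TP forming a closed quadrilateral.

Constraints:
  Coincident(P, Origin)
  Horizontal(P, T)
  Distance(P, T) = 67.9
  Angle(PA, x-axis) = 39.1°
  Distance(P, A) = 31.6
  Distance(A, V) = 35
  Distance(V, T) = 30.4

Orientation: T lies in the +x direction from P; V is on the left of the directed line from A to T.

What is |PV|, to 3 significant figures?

65.1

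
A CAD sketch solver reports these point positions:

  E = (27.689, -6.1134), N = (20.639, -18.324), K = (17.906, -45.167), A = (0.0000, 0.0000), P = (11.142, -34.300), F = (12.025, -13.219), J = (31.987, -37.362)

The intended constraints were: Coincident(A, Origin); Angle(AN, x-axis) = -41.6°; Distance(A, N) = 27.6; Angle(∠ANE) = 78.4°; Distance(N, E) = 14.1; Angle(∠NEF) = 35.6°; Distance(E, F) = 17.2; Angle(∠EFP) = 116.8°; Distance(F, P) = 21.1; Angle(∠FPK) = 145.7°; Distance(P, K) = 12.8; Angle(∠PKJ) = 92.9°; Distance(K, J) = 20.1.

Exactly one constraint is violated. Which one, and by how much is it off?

Distance(K, J) = 20.1 — off by 4.00.

A = (0.00, 0.00) ✓; AN at -41.60° ✓; |AN| = 27.60 ✓; ∠ANE = 78.40° ✓; |NE| = 14.10 ✓; ∠NEF = 35.60° ✓; |EF| = 17.20 ✓; ∠EFP = 116.8° ✓; |FP| = 21.10 ✓; ∠FPK = 145.7° ✓; |PK| = 12.80 ✓; ∠PKJ = 92.90° ✓; |KJ| = 16.10 ✗.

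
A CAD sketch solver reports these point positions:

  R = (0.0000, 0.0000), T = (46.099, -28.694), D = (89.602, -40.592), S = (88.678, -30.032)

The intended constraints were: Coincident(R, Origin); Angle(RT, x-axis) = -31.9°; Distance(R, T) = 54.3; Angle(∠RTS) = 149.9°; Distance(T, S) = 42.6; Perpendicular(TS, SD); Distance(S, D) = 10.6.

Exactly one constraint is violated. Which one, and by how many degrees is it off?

Perpendicular(TS, SD) — off by 6.80°.

R = (0.00, 0.00) ✓; RT at -31.90° ✓; |RT| = 54.30 ✓; ∠RTS = 149.9° ✓; |TS| = 42.60 ✓; ∠(TS, SD) = 83.20° ✗; |SD| = 10.60 ✓.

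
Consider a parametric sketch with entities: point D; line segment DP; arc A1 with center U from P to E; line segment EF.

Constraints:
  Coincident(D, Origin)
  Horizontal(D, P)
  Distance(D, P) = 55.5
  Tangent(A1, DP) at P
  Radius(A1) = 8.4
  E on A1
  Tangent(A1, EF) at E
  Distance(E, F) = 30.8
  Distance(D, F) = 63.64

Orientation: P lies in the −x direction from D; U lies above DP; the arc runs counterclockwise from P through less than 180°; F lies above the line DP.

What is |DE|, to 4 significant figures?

48.00

D is at the origin; D and P share the same y with |DP| = 55.5 and P on the −x side, so P = (-55.50, 0.000). The tangent condition forces UP to be normal to DP, so U = P + (0, 8.4) = (-55.50, 8.400). Since UE ⟂ EF (tangency), |UF| = √(8.4² + 30.8²) = 31.92 regardless of where E sits on A1. So F lies on both circle(D, 63.64) and circle(U, 31.92); the above-DP intersection is F = (-49.67, 39.79). E is the foot of the tangent from F: E = (-47.13, 9.093).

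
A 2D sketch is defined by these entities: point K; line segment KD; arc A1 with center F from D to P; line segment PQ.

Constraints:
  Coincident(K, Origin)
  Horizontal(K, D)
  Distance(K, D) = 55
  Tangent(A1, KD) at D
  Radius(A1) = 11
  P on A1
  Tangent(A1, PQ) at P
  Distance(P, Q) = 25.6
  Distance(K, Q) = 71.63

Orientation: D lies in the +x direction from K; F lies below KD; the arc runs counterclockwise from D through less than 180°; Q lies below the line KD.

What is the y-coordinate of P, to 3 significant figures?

-17.3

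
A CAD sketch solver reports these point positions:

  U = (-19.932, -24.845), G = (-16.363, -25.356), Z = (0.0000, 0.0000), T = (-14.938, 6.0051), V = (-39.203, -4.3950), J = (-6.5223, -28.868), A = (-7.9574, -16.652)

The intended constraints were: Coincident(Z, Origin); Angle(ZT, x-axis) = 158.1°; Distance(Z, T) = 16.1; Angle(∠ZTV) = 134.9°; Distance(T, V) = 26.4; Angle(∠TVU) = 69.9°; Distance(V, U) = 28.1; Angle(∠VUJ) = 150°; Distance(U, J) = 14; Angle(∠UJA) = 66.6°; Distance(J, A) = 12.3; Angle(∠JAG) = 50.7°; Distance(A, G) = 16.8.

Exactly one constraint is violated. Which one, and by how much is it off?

Distance(A, G) = 16.8 — off by 4.70.

Z = (0.00, 0.00) ✓; ZT at 158.1° ✓; |ZT| = 16.10 ✓; ∠ZTV = 134.9° ✓; |TV| = 26.40 ✓; ∠TVU = 69.90° ✓; |VU| = 28.10 ✓; ∠VUJ = 150.0° ✓; |UJ| = 14.00 ✓; ∠UJA = 66.60° ✓; |JA| = 12.30 ✓; ∠JAG = 50.70° ✓; |AG| = 12.10 ✗.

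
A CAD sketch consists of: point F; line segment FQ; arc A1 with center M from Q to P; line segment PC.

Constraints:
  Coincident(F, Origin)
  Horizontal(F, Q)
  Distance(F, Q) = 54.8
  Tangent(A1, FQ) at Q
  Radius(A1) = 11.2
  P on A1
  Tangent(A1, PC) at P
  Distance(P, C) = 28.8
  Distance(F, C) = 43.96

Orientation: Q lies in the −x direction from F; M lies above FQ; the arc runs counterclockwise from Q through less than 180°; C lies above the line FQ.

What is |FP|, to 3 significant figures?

45.4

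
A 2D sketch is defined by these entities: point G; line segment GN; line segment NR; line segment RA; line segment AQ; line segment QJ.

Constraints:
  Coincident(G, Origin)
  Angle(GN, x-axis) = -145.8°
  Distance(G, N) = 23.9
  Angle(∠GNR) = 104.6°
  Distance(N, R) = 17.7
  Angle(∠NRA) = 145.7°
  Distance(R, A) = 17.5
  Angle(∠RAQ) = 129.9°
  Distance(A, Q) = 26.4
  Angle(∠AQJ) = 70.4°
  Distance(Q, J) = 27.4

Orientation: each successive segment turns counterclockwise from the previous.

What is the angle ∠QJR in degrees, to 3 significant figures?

86.1°

G is at the origin; GN runs at -145.8° with length 23.9, so N = (-19.8, -13.4). ∠GNR = 104.6° gives NR at -70.4° from the x-axis; with |NR| = 17.7, R = (-13.8, -30.1). ∠NRA = 145.7° gives RA at -36.1° from the x-axis; with |RA| = 17.5, A = (0.310, -40.4). ∠RAQ = 129.9° gives AQ at 14.0° from the x-axis; with |AQ| = 26.4, Q = (25.9, -34.0). ∠AQJ = 70.4° gives QJ at 124° from the x-axis; with |QJ| = 27.4, J = (10.8, -11.2). Then cos ∠QJR = JQ·JR / (|JQ||JR|), giving 86.1°.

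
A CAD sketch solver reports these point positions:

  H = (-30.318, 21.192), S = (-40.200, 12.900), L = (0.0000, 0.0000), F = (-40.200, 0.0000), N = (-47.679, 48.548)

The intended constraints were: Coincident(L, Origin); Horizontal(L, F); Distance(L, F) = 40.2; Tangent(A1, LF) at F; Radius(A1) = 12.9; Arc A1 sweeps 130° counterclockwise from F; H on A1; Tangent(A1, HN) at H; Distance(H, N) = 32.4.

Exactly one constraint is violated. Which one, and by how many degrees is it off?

Tangent(A1, HN) at H — off by 7.60°.

L = (0.00, 0.00) ✓; L.y = 0.00, F.y = 0.00 ✓; |LF| = 40.20 ✓; ∠(SF, FL) = 90.00° ✓; |SF| = 12.90 ✓; bearing(S→H) − bearing(S→F) = 130.0° ✓; |SH| = 12.90 ✓; ∠(SH, HN) = 97.60° ✗; |HN| = 32.40 ✓.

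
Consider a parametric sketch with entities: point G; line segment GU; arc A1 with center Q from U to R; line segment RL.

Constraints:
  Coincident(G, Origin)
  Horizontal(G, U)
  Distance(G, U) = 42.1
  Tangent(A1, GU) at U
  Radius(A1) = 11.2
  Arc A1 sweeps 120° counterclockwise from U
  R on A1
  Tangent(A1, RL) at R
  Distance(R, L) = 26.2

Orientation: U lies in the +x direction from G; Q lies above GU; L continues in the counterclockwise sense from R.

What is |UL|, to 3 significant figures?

39.6

G is at the origin; G and U share the same y with |GU| = 42.1 and U on the +x side, so U = (42.1, 0.00). A1 meets GU tangentially, so QU is at right angles to GU, so Q = U + (0, 11.2) = (42.1, 11.2). On A1, U sits at bearing -90° from Q; a 120° counterclockwise sweep puts R at bearing 30°, so R = Q + 11.2·(cos 30°, sin 30°) = (51.8, 16.8). The tangent condition forces QR to be normal to RL, so RL runs along (−sin 30°, cos 30°); with |RL| = 26.2, L = (38.7, 39.5). Then |UL| = |L − U| = 39.6.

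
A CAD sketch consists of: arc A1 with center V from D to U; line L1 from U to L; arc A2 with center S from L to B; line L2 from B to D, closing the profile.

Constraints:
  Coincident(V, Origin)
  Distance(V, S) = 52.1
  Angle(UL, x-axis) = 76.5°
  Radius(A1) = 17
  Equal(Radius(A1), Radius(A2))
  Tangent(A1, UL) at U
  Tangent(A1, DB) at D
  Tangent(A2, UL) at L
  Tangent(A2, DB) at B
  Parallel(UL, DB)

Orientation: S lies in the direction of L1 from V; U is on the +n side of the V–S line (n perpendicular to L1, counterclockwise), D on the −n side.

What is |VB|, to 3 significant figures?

54.8

The slot axis is L1's direction at 76.5°, so u = (cos 76.5°, sin 76.5°) = (0.233, 0.972) and n = (−sin 76.5°, cos 76.5°) = (-0.972, 0.233). V is at the origin and S lies 52.1 along u from V, so S = 52.1·u = (12.2, 50.7). Tangency of A1 to both parallel lines with radius 17.0 puts U and D at V ± 17.0·n: U = (-16.5, 3.97), D = (16.5, -3.97). Equal radii place L and B the same way about S: L = S + 17.0·n = (-4.37, 54.6), B = S − 17.0·n = (28.7, 46.7). Then |VB| = |B − V| = 54.8.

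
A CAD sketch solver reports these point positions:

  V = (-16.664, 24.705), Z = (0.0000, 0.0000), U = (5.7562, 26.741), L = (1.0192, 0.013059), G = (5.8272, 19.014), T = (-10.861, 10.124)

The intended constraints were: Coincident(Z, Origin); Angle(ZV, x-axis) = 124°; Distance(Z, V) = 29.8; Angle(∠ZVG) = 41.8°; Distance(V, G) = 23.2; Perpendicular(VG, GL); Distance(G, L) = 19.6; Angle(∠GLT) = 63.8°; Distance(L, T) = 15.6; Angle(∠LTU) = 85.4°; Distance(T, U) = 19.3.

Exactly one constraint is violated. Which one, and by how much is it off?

Distance(T, U) = 19.3 — off by 4.20.

Z = (0.00, 0.00) ✓; ZV at 124.0° ✓; |ZV| = 29.80 ✓; ∠ZVG = 41.80° ✓; |VG| = 23.20 ✓; ∠(VG, GL) = 90.00° ✓; |GL| = 19.60 ✓; ∠GLT = 63.80° ✓; |LT| = 15.60 ✓; ∠LTU = 85.40° ✓; |TU| = 23.50 ✗.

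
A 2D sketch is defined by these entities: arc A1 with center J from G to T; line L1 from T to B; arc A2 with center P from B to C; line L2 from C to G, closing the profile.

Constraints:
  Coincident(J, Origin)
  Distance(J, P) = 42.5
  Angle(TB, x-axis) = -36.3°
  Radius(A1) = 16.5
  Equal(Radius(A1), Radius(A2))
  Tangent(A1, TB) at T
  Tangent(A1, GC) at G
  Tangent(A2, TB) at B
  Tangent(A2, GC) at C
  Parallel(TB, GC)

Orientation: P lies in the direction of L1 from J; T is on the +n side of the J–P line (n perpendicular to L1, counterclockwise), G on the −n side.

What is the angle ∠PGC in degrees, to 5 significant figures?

21.218°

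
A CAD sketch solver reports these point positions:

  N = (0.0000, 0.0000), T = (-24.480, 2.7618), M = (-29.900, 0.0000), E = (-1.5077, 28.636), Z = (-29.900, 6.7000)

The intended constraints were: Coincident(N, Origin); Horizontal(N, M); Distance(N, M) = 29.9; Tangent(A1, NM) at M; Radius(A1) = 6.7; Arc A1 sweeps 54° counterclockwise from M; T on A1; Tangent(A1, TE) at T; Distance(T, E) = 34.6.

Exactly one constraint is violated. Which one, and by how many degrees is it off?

Tangent(A1, TE) at T — off by 5.60°.

N = (0.00, 0.00) ✓; N.y = 0.00, M.y = 0.00 ✓; |NM| = 29.90 ✓; ∠(ZM, MN) = 90.00° ✓; |ZM| = 6.700 ✓; bearing(Z→T) − bearing(Z→M) = 54.00° ✓; |ZT| = 6.700 ✓; ∠(ZT, TE) = 95.60° ✗; |TE| = 34.60 ✓.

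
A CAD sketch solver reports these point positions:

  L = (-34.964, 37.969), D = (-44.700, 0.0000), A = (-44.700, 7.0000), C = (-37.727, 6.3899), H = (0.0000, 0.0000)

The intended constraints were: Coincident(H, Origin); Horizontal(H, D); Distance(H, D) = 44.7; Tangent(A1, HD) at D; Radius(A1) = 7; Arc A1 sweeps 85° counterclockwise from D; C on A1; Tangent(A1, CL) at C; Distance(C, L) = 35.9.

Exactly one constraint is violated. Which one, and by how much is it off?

Distance(C, L) = 35.9 — off by 4.20.

H = (0.00, 0.00) ✓; H.y = 0.00, D.y = 0.00 ✓; |HD| = 44.70 ✓; ∠(AD, DH) = 90.00° ✓; |AD| = 7.000 ✓; bearing(A→C) − bearing(A→D) = 85.00° ✓; |AC| = 7.000 ✓; ∠(AC, CL) = 90.00° ✓; |CL| = 31.70 ✗.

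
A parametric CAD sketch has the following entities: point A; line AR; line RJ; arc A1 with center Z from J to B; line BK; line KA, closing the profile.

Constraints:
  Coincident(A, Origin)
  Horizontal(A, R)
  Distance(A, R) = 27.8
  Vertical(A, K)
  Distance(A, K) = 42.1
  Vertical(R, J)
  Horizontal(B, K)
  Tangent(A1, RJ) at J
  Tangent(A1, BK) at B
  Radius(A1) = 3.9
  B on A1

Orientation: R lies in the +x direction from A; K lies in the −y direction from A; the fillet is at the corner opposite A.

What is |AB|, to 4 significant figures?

48.41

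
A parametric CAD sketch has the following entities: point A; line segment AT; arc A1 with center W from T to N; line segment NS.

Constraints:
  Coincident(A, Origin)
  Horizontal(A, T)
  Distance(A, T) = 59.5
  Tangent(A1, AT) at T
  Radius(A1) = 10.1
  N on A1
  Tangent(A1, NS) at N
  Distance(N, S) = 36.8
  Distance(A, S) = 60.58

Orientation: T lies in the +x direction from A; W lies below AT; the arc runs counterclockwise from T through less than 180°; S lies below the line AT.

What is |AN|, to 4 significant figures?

50.26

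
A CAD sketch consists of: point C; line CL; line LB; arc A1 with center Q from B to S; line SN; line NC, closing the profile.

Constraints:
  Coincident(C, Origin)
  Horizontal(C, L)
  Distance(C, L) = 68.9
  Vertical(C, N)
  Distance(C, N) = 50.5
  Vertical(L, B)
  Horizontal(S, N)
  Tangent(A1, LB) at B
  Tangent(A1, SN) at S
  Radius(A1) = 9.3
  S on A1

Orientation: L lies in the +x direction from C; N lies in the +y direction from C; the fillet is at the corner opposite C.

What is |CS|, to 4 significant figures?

78.12

C is at the origin; C and L share the same y with |CL| = 68.9 and L on the +x side, so L = (68.90, 0.000). CN is vertical with |CN| = 50.5 and N on the +y side, so N = (0.000, 50.50). The virtual corner opposite C is at (68.90, 50.50). Tangency of A1 to LB means the radius QB is perpendicular to LB and A1 meets SN tangentially, so QS is at right angles to SN, with radius 9.3, so the center Q sits 9.3 in from both sides at Q = (59.60, 41.20). That places the tangent points at B = (68.90, 41.20) on LB and S = (59.60, 50.50) on SN. Then |CS| = |S − C| = 78.12.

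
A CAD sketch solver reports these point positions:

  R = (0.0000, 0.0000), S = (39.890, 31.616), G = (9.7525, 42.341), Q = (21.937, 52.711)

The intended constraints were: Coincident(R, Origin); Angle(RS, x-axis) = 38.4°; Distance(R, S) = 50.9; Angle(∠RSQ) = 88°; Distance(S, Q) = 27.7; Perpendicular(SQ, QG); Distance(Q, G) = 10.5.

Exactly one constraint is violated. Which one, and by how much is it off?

Distance(Q, G) = 10.5 — off by 5.50.

R = (0.00, 0.00) ✓; RS at 38.40° ✓; |RS| = 50.90 ✓; ∠RSQ = 88.00° ✓; |SQ| = 27.70 ✓; ∠(SQ, QG) = 90.00° ✓; |QG| = 16.00 ✗.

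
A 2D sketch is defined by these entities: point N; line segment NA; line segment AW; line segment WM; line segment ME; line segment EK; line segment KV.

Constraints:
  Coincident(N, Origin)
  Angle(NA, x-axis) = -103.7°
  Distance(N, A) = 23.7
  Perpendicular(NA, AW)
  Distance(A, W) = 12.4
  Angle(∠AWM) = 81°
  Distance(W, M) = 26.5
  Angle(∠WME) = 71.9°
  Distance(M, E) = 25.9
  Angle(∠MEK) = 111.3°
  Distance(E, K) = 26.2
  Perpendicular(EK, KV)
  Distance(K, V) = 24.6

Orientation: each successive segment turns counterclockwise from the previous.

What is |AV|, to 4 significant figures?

15.38

N is at the origin; NA runs at -103.7° with length 23.7, so A = (-5.613, -23.03). NA ⟂ AW, so AW runs at -13.70°; with |AW| = 12.4, W = (6.434, -25.96). ∠AWM = 81.0° gives WM at 85.30° from the x-axis; with |WM| = 26.5, M = (8.606, 0.4484). ∠WME = 71.9° gives ME at -166.6° from the x-axis; with |ME| = 25.9, E = (-16.59, -5.554). ∠MEK = 111.3° gives EK at -97.90° from the x-axis; with |EK| = 26.2, K = (-20.19, -31.51). The perpendicularity gives KV at right angles to EK, so KV runs at -7.900°; with |KV| = 24.6, V = (4.176, -34.89). Then |AV| = |V − A| = 15.38.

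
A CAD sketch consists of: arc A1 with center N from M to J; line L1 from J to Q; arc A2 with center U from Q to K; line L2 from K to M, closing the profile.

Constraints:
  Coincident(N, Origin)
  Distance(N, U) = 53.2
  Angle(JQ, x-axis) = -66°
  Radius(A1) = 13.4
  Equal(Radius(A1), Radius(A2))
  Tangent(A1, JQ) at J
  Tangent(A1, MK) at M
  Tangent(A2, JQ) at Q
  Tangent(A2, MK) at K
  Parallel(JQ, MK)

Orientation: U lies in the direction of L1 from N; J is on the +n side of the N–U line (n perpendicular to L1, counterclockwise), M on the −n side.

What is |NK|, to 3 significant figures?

54.9

The slot axis is L1's direction at -66.0°, so u = (cos -66.0°, sin -66.0°) = (0.407, -0.914) and n = (−sin -66.0°, cos -66.0°) = (0.914, 0.407). N is at the origin and U lies 53.2 along u from N, so U = 53.2·u = (21.6, -48.6). Tangency of A1 to both parallel lines with radius 13.4 puts J and M at N ± 13.4·n: J = (12.2, 5.45), M = (-12.2, -5.45). Equal radii place Q and K the same way about U: Q = U + 13.4·n = (33.9, -43.2), K = U − 13.4·n = (9.40, -54.1). Then |NK| = |K − N| = 54.9.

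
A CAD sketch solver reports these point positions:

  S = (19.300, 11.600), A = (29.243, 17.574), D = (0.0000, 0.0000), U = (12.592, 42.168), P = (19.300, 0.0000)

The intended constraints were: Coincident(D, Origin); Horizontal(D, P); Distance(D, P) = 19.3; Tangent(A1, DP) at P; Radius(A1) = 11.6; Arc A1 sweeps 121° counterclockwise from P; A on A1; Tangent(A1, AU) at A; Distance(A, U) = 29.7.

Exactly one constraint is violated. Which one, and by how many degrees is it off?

Tangent(A1, AU) at A — off by 3.10°.

D = (0.00, 0.00) ✓; D.y = 0.00, P.y = 0.00 ✓; |DP| = 19.30 ✓; ∠(SP, PD) = 90.00° ✓; |SP| = 11.60 ✓; bearing(S→A) − bearing(S→P) = 121.0° ✓; |SA| = 11.60 ✓; ∠(SA, AU) = 86.90° ✗; |AU| = 29.70 ✓.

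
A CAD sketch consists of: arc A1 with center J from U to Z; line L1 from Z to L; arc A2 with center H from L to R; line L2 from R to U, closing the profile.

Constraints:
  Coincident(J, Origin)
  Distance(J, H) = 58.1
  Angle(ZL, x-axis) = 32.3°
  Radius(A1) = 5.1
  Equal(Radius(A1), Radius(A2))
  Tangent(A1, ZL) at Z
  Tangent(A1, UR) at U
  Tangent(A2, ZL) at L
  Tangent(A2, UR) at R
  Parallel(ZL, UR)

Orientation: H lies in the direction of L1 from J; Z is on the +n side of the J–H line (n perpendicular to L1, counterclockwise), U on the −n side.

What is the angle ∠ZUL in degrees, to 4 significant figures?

80.04°

The slot axis is L1's direction at 32.3°, so u = (cos 32.3°, sin 32.3°) = (0.8453, 0.5344) and n = (−sin 32.3°, cos 32.3°) = (-0.5344, 0.8453). J is at the origin and H lies 58.1 along u from J, so H = 58.1·u = (49.11, 31.05). Tangency of A1 to both parallel lines with radius 5.1 puts Z and U at J ± 5.1·n: Z = (-2.725, 4.311), U = (2.725, -4.311). Equal radii place L and R the same way about H: L = H + 5.1·n = (46.38, 35.36), R = H − 5.1·n = (51.83, 26.74). Then cos ∠ZUL = UZ·UL / (|UZ||UL|), giving 80.04°.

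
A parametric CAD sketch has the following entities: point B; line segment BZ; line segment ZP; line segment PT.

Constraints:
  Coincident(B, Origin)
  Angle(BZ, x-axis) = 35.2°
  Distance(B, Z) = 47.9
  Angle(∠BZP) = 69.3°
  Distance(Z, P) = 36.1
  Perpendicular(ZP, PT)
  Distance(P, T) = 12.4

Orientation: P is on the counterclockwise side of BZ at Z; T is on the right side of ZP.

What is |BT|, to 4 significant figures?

60.33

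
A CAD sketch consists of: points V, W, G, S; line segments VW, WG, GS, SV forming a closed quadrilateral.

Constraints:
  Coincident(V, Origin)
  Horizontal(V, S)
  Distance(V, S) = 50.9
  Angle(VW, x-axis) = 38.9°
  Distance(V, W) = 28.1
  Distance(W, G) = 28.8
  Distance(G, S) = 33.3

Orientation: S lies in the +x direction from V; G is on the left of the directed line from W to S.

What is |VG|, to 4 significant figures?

56.80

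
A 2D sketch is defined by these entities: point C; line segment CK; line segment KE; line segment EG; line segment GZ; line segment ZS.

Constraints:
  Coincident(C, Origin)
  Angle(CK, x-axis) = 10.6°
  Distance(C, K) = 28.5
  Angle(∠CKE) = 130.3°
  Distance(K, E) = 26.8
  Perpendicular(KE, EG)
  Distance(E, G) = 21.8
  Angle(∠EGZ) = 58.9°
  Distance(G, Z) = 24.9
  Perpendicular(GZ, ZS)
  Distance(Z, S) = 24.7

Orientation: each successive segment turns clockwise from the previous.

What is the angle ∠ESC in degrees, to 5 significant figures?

82.247°

C is at the origin; CK runs at 10.6° with length 28.5, so K = (28.014, 5.2426). ∠CKE = 130.3° gives KE at -39.100° from the x-axis; with |KE| = 26.8, E = (48.812, -11.659). The perpendicularity gives EG at right angles to KE, so EG runs at -129.10°; with |EG| = 21.8, G = (35.063, -28.577). ∠EGZ = 58.9° gives GZ at 109.80° from the x-axis; with |GZ| = 24.9, Z = (26.628, -5.1494). GZ is perpendicular to ZS, so ZS runs at 19.800°; with |ZS| = 24.7, S = (49.868, 3.2174). Then cos ∠ESC = SE·SC / (|SE||SC|), giving 82.247°.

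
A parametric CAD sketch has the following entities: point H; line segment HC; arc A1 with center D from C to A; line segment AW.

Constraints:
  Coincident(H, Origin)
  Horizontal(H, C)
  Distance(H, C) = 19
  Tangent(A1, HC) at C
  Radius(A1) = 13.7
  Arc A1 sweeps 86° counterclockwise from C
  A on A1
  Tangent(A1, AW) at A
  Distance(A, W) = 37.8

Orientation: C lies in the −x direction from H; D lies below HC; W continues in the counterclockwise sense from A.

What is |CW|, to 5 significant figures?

53.021

H is at the origin; H and C share the same y with |HC| = 19.0 and C on the −x side, so C = (-19.000, 0.0000). A1 meets HC tangentially, so DC is at right angles to HC, so D = C + (0, -13.7) = (-19.000, -13.700). On A1, C sits at bearing 90° from D; an 86° counterclockwise sweep puts A at bearing 176°, so A = D + 13.7·(cos 176°, sin 176°) = (-32.667, -12.744). Since A1 is tangent to AW there, DA ⟂ AW, so AW runs along (−sin 176°, cos 176°); with |AW| = 37.8, W = (-35.303, -50.452). Then |CW| = |W − C| = 53.021.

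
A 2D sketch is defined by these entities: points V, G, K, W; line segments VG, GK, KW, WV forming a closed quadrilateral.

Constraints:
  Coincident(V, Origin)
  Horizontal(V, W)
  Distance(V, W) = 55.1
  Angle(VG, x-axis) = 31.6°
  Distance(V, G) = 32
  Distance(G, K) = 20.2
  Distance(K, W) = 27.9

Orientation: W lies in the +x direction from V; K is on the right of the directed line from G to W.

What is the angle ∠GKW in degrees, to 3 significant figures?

83.4°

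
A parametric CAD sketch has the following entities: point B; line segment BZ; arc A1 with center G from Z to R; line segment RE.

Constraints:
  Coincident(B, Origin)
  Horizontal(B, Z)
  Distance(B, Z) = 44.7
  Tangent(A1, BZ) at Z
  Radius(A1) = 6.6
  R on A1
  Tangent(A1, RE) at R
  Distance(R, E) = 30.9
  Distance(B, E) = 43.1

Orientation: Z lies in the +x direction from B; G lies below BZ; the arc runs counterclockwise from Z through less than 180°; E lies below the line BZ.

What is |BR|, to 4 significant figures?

38.76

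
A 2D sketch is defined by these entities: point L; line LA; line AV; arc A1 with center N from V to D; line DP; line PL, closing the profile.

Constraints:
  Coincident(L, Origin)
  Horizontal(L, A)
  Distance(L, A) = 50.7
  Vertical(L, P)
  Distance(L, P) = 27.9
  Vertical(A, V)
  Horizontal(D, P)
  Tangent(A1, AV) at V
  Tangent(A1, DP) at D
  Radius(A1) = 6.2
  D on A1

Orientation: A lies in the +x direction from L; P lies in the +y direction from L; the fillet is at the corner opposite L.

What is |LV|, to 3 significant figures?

55.1

The virtual corner opposite L is at (50.7, 27.9). Tangency of A1 to AV means the radius NV is perpendicular to AV and since A1 is tangent to DP there, ND ⟂ DP, with radius 6.2, so the center N sits 6.2 in from both sides at N = (44.5, 21.7). That places the tangent points at V = (50.7, 21.7) on AV and D = (44.5, 27.9) on DP. Then |LV| = |V − L| = 55.1.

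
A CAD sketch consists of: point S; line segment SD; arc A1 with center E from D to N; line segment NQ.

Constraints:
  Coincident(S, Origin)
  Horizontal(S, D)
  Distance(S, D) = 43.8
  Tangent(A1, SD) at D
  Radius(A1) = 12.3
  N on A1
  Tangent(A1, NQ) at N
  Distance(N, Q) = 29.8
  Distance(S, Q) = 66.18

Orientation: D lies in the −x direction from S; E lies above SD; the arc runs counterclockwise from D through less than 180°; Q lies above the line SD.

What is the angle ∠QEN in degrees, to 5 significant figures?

67.572°

S is at the origin; S and D share the same y with |SD| = 43.8 and D on the −x side, so D = (-43.800, 0.0000). The tangent condition forces ED to be normal to SD, so E = D + (0, 12.3) = (-43.800, 12.300). Since EN ⟂ NQ (tangency), |EQ| = √(12.3² + 29.8²) = 32.239 regardless of where N sits on A1. So Q lies on both circle(S, 66.18) and circle(E, 32.239); the above-SD intersection is Q = (-49.390, 44.050). N is the foot of the tangent from Q: N = (-33.416, 18.893).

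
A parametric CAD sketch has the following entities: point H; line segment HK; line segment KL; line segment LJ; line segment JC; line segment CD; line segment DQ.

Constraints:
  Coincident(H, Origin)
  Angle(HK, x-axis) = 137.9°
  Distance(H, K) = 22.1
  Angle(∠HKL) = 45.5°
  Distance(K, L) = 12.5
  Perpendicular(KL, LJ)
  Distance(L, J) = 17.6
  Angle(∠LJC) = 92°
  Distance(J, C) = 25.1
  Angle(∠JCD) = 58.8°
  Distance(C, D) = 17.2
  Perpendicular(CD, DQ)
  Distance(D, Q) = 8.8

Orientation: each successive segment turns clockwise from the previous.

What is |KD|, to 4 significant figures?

5.438

H is at the origin; HK runs at 137.9° with length 22.1, so K = (-16.40, 14.82). ∠HKL = 45.5° gives KL at 3.400° from the x-axis; with |KL| = 12.5, L = (-3.920, 15.56). The perpendicularity gives LJ at right angles to KL, so LJ runs at -86.60°; with |LJ| = 17.6, J = (-2.876, -2.011). ∠LJC = 92.0° gives JC at -174.6° from the x-axis; with |JC| = 25.1, C = (-27.86, -4.373). ∠JCD = 58.8° gives CD at 64.20° from the x-axis; with |CD| = 17.2, D = (-20.38, 11.11). Then |KD| = |D − K| = 5.438.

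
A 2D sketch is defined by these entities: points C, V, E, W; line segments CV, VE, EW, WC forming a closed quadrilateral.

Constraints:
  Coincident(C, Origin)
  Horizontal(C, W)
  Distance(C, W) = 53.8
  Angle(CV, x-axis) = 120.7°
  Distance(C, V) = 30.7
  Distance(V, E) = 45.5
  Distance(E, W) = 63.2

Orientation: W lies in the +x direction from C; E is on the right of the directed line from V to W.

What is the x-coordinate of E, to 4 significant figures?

-6.719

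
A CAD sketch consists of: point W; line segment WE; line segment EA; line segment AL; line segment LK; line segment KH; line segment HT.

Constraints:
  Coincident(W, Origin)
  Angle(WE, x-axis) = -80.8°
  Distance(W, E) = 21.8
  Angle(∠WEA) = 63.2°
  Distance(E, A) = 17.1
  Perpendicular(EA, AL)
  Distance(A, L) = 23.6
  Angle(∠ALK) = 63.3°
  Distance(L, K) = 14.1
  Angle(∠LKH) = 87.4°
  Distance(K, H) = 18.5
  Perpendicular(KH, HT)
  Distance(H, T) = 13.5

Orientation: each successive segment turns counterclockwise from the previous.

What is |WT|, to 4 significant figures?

19.43

W is at the origin; WE runs at -80.8° with length 21.8, so E = (3.485, -21.52). ∠WEA = 63.2° gives EA at 36.00° from the x-axis; with |EA| = 17.1, A = (17.32, -11.47). EA is perpendicular to AL, so AL runs at 126.0°; with |AL| = 23.6, L = (3.448, 7.624). ∠ALK = 63.3° gives LK at -117.3° from the x-axis; with |LK| = 14.1, K = (-3.019, -4.905). ∠LKH = 87.4° gives KH at -24.70° from the x-axis; with |KH| = 18.5, H = (13.79, -12.64). KH ⟂ HT, so HT runs at 65.30°; with |HT| = 13.5, T = (19.43, -0.3708). Then |WT| = |T − W| = 19.43.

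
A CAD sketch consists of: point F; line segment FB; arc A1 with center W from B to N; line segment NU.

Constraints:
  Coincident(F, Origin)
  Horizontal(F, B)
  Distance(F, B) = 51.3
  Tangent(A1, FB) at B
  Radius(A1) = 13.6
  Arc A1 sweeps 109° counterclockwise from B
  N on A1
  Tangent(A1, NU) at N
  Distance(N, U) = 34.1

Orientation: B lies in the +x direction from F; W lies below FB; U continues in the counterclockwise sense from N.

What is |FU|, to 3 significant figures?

70.6

On A1, B sits at bearing 90° from W; a 109° counterclockwise sweep puts N at bearing 199°, so N = W + 13.6·(cos 199°, sin 199°) = (38.4, -18.0). Tangency of A1 to NU means the radius WN is perpendicular to NU, so NU runs along (−sin 199°, cos 199°); with |NU| = 34.1, U = (49.5, -50.3). Then |FU| = |U − F| = 70.6.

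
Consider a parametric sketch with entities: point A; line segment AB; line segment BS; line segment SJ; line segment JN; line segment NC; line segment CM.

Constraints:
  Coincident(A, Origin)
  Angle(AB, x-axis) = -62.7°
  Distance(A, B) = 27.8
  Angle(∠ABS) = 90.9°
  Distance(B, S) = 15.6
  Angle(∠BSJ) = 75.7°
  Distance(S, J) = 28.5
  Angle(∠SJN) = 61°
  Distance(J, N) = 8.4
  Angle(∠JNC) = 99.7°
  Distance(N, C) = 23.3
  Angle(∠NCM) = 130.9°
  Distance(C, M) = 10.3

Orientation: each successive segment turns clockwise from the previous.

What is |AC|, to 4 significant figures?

29.86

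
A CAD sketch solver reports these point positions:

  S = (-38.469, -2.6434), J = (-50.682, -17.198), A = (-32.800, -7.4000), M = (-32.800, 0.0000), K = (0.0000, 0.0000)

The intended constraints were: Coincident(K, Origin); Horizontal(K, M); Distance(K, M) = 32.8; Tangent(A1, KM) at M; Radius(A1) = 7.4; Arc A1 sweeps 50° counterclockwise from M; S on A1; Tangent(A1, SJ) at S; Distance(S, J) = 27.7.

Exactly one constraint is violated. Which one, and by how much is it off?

Distance(S, J) = 27.7 — off by 8.70.

K = (0.00, 0.00) ✓; K.y = 0.00, M.y = 0.00 ✓; |KM| = 32.80 ✓; ∠(AM, MK) = 90.00° ✓; |AM| = 7.400 ✓; bearing(A→S) − bearing(A→M) = 50.00° ✓; |AS| = 7.400 ✓; ∠(AS, SJ) = 90.00° ✓; |SJ| = 19.00 ✗.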